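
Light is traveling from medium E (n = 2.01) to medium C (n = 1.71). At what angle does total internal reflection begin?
θc = arcsin(n₂/n₁) = 58.29°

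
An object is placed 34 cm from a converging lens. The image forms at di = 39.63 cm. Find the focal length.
1/f = 1/do + 1/di → f = 18.3 cm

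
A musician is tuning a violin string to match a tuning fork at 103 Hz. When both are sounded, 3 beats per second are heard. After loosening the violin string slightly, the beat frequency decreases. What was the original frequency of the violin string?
106 Hz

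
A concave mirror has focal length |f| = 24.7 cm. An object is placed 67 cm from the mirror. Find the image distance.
f = +24.7 cm (concave); 1/di = 1/f − 1/do → di = 39.12 cm (real image, in front of mirror)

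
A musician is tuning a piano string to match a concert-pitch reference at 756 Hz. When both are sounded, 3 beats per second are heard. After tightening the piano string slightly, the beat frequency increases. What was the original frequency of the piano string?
759 Hz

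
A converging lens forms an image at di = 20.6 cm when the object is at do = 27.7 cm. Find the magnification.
M = −di/do = -0.7437 (inverted image)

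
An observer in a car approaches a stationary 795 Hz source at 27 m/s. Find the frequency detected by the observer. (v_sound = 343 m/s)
f_obs = f·(v + v_o)/v = 857.6 Hz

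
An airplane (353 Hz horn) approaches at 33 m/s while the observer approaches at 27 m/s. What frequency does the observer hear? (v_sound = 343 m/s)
f_obs = f·(v + v_o)/(v − v_s) = 421.3 Hz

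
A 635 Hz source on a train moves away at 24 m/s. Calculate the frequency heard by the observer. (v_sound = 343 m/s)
f_obs = f·v/(v + v_s) = 593.5 Hz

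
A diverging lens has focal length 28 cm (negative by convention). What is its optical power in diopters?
P = 1/f = -3.571 D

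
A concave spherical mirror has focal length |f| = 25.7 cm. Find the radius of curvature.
R = 2|f| = 51.4 cm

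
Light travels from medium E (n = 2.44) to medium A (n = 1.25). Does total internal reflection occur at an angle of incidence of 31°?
θc = arcsin(n₂/n₁) = 30.82°; 31° > θc, so yes — total internal reflection.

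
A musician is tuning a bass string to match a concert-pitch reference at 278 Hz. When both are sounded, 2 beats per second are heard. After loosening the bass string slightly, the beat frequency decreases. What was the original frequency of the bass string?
280 Hz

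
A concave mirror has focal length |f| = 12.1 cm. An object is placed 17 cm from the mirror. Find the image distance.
f = +12.1 cm (concave); 1/di = 1/f − 1/do → di = 41.98 cm (real image, in front of mirror)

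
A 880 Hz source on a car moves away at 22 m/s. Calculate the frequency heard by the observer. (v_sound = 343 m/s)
f_obs = f·v/(v + v_s) = 827 Hz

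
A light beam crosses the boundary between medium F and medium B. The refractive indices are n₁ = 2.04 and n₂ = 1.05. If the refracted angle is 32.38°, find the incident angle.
sin θ₁ = (n₂/n₁)·sin θ₂ → θ₁ = 16°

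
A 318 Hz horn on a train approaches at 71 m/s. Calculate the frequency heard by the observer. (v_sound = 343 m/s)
f_obs = f·v/(v − v_s) = 401 Hz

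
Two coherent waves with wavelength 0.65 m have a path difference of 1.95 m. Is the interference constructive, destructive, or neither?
constructive — path difference = 3λ, a whole number of wavelengths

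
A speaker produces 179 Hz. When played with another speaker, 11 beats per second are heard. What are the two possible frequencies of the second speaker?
f₂ = 179 ± 11 Hz → 190 Hz or 168 Hz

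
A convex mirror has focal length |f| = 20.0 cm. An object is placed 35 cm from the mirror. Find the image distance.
f = −20.0 cm (convex); 1/di = 1/f − 1/do → di = -12.73 cm (virtual image, behind mirror)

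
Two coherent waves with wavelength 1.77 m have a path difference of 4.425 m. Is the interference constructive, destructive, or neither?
destructive — path difference = 2.5λ, an odd multiple of λ/2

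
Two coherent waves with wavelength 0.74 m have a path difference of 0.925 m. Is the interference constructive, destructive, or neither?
neither (partial) — path difference = 1.25λ, neither a whole number of wavelengths nor an odd multiple of λ/2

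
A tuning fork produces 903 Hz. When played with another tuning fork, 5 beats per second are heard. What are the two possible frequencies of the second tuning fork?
f₂ = 903 ± 5 Hz → 908 Hz or 898 Hz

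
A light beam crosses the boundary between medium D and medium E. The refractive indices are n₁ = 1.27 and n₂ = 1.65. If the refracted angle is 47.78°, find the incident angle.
sin θ₁ = (n₂/n₁)·sin θ₂ → θ₁ = 74.19°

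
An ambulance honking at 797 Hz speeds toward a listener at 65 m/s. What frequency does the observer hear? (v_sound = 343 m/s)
f_obs = f·v/(v − v_s) = 983.3 Hz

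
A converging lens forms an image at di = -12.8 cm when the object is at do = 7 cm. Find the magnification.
M = −di/do = 1.829 (upright image)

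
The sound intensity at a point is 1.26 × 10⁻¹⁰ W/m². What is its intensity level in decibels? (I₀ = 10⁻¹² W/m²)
β = 10·log₁₀(I/I₀) = 21 dB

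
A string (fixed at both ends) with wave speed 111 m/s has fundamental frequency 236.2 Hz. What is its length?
L = v/(2f₁) = 0.235 m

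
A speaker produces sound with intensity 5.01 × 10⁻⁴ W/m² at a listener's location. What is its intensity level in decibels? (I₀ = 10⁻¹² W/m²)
β = 10·log₁₀(I/I₀) = 87 dB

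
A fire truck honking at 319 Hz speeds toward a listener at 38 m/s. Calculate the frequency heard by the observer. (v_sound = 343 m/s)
f_obs = f·v/(v − v_s) = 358.7 Hz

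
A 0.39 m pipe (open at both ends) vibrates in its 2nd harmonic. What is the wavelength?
λₙ = 2L/n = 0.39 m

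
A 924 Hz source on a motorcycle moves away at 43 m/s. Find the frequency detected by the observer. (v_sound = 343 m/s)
f_obs = f·v/(v + v_s) = 821.1 Hz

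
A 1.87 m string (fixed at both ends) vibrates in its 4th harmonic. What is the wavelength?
λₙ = 2L/n = 0.935 m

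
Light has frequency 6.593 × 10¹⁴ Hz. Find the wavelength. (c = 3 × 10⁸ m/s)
λ = c/f = 455 nm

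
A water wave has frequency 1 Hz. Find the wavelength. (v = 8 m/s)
λ = v/f = 8 m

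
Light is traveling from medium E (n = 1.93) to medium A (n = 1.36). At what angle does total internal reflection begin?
θc = arcsin(n₂/n₁) = 44.8°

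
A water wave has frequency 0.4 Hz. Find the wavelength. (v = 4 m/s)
λ = v/f = 10 m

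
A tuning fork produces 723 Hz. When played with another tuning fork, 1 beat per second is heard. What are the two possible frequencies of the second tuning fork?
f₂ = 723 ± 1 Hz → 724 Hz or 722 Hz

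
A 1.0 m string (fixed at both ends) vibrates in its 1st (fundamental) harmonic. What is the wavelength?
λₙ = 2L/n = 2 m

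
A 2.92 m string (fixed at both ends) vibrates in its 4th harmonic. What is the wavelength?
λₙ = 2L/n = 1.46 m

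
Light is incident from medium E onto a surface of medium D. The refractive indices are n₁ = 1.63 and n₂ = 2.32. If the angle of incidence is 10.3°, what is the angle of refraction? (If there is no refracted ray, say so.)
sin θ₂ = (n₁/n₂)·sin θ₁ = 0.1256 → θ₂ = 7.217°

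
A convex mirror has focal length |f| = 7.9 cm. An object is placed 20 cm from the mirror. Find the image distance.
f = −7.9 cm (convex); 1/di = 1/f − 1/do → di = -5.663 cm (virtual image, behind mirror)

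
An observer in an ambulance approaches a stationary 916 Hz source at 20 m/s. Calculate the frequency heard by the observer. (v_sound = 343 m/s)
f_obs = f·(v + v_o)/v = 969.4 Hz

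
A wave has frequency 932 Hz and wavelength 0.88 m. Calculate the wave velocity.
v = fλ = 820.2 m/s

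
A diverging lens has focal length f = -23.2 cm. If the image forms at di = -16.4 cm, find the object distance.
1/do = 1/f − 1/di → do = 55.95 cm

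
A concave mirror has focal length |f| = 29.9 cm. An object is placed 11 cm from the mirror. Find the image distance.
f = +29.9 cm (concave); 1/di = 1/f − 1/do → di = -17.4 cm (virtual image, behind mirror)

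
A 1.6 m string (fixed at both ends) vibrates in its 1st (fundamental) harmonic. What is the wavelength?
λₙ = 2L/n = 3.2 m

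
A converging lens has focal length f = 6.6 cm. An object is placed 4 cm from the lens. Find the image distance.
1/di = 1/f − 1/do → di = -10.15 cm (virtual image)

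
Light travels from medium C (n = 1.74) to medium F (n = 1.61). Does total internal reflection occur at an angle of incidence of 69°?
θc = arcsin(n₂/n₁) = 67.71°; 69° > θc, so yes — total internal reflection.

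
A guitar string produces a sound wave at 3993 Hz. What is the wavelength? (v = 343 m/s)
λ = v/f = 0.0859 m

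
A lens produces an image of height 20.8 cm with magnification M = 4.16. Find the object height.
ho = |hi|/|M| = 5 cm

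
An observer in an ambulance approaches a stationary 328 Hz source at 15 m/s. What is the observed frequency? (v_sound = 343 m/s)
f_obs = f·(v + v_o)/v = 342.3 Hz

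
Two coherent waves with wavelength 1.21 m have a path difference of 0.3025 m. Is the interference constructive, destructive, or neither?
neither (partial) — path difference = 0.25λ, neither a whole number of wavelengths nor an odd multiple of λ/2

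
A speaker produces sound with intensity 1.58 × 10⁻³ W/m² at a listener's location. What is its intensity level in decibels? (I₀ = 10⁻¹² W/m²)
β = 10·log₁₀(I/I₀) = 91.99 dB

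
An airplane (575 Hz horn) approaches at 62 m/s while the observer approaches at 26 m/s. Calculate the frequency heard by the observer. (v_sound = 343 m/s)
f_obs = f·(v + v_o)/(v − v_s) = 755.1 Hz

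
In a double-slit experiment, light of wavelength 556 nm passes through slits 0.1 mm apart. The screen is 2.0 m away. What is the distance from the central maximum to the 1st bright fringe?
y = mλL/d = 11.12 mm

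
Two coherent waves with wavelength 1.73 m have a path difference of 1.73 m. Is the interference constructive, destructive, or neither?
constructive — path difference = 1λ, a whole number of wavelengths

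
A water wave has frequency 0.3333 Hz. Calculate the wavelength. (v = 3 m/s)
λ = v/f = 9.001 m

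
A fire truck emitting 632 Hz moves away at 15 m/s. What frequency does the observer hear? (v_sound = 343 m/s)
f_obs = f·v/(v + v_s) = 605.5 Hz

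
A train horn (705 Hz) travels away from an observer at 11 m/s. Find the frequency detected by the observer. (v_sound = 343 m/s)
f_obs = f·v/(v + v_s) = 683.1 Hz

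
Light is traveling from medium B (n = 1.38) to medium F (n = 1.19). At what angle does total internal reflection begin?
θc = arcsin(n₂/n₁) = 59.58°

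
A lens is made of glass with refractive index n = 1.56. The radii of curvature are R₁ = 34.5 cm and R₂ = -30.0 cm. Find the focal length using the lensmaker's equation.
1/f = (n − 1)(1/R₁ − 1/R₂) → f = 28.65 cm (converging lens)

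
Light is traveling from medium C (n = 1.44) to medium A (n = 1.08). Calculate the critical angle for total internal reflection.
θc = arcsin(n₂/n₁) = 48.59°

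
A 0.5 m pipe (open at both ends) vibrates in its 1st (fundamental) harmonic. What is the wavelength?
λₙ = 2L/n = 1 m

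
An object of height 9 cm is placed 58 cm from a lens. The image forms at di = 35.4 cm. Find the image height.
hi = (-di/do) × ho = -5.493 cm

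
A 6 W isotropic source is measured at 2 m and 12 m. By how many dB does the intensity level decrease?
Δβ = 20·log₁₀(r₂/r₁) = 15.56 dB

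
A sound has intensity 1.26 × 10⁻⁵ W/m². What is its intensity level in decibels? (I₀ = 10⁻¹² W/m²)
β = 10·log₁₀(I/I₀) = 71 dB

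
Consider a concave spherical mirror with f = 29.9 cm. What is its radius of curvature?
R = 2|f| = 59.8 cm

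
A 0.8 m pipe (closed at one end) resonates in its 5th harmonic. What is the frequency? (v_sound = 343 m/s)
fₙ = nv/(4L) = 535.9 Hz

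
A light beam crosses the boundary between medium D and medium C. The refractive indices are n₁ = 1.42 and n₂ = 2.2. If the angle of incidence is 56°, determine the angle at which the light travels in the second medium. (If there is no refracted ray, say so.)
sin θ₂ = (n₁/n₂)·sin θ₁ = 0.5351 → θ₂ = 32.35°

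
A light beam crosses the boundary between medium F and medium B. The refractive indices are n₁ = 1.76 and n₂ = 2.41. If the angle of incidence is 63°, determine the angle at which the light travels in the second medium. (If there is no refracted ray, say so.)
sin θ₂ = (n₁/n₂)·sin θ₁ = 0.6507 → θ₂ = 40.59°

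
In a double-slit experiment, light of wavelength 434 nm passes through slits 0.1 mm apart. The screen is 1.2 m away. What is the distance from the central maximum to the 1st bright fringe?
y = mλL/d = 5.208 mm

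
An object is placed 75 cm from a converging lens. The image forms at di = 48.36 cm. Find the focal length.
1/f = 1/do + 1/di → f = 29.4 cm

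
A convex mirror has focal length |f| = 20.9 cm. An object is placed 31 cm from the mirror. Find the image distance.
f = −20.9 cm (convex); 1/di = 1/f − 1/do → di = -12.48 cm (virtual image, behind mirror)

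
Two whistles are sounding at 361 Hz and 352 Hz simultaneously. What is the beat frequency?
9 Hz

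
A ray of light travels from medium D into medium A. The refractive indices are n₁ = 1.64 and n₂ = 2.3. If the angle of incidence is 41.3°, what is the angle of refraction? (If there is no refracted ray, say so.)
sin θ₂ = (n₁/n₂)·sin θ₁ = 0.4706 → θ₂ = 28.07°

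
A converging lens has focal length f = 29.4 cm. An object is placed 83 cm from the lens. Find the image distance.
1/di = 1/f − 1/do → di = 45.53 cm (real image)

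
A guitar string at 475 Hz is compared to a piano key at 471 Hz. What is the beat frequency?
4 Hz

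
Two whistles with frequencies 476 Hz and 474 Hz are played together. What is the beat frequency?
2 Hz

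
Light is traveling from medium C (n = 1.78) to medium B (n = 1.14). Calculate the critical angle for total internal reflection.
θc = arcsin(n₂/n₁) = 39.83°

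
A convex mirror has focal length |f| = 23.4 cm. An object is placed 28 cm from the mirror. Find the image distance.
f = −23.4 cm (convex); 1/di = 1/f − 1/do → di = -12.75 cm (virtual image, behind mirror)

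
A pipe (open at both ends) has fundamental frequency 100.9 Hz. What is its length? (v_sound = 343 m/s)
L = v/(2f₁) = 1.7 m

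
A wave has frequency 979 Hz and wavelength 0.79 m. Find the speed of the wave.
v = fλ = 773.4 m/s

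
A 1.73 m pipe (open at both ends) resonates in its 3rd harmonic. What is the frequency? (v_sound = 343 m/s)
fₙ = nv/(2L) = 297.4 Hz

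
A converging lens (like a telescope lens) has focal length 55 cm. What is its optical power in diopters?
P = 1/f = 1.818 D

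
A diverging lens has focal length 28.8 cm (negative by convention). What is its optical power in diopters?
P = 1/f = -3.472 D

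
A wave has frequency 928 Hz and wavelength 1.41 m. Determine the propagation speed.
v = fλ = 1308 m/s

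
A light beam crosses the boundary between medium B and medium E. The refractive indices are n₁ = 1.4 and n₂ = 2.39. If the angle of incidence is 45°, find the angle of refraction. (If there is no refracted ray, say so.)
sin θ₂ = (n₁/n₂)·sin θ₁ = 0.4142 → θ₂ = 24.47°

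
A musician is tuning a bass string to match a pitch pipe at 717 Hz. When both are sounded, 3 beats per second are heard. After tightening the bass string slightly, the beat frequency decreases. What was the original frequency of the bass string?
714 Hz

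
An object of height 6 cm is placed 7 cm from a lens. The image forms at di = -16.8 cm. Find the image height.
hi = (-di/do) × ho = 14.4 cm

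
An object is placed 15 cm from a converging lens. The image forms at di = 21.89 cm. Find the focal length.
1/f = 1/do + 1/di → f = 8.901 cm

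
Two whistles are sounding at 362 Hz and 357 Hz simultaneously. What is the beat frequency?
5 Hz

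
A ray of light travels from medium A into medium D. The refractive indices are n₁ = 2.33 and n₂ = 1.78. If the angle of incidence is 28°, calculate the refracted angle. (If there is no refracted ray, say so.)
sin θ₂ = (n₁/n₂)·sin θ₁ = 0.6145 → θ₂ = 37.92°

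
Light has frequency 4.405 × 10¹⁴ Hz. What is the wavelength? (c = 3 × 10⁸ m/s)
λ = c/f = 681 nm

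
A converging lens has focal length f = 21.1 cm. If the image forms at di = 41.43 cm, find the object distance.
1/do = 1/f − 1/di → do = 43 cm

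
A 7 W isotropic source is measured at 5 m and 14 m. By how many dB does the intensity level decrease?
Δβ = 20·log₁₀(r₂/r₁) = 8.943 dB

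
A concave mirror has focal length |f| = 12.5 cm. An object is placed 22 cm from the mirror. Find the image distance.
f = +12.5 cm (concave); 1/di = 1/f − 1/do → di = 28.95 cm (real image, in front of mirror)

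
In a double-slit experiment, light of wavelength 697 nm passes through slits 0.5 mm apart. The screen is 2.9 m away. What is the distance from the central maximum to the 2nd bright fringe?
y = mλL/d = 8.085 mm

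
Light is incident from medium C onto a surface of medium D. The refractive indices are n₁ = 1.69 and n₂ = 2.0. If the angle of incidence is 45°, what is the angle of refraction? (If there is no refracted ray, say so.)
sin θ₂ = (n₁/n₂)·sin θ₁ = 0.5975 → θ₂ = 36.69°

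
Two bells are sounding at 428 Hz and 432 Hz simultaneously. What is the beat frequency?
4 Hz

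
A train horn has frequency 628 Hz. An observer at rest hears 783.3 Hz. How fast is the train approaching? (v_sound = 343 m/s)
v_s = v·(1 − f/f_obs) = 68 m/s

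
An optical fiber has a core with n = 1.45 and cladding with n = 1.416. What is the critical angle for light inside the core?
θc = arcsin(n_cladding/n_core) = 77.57°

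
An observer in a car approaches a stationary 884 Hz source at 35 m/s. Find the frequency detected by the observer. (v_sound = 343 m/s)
f_obs = f·(v + v_o)/v = 974.2 Hz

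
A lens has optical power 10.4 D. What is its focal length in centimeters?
f = 1/P = 9.615 cm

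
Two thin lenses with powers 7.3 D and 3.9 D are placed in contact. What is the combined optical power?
P_total = P₁ + P₂ = 11.2 D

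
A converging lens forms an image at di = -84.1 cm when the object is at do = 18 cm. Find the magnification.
M = −di/do = 4.672 (upright image)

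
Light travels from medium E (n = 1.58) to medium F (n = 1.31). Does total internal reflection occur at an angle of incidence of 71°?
θc = arcsin(n₂/n₁) = 56.01°; 71° > θc, so yes — total internal reflection.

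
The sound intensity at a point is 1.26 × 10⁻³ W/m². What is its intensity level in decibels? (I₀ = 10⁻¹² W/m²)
β = 10·log₁₀(I/I₀) = 91 dB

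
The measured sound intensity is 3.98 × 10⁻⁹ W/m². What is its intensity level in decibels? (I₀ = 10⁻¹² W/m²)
β = 10·log₁₀(I/I₀) = 36 dB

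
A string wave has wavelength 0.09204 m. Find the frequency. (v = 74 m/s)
f = v/λ = 804 Hz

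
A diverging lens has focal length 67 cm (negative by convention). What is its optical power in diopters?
P = 1/f = -1.493 D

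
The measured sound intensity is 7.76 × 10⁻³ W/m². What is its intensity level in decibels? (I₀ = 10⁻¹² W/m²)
β = 10·log₁₀(I/I₀) = 98.9 dB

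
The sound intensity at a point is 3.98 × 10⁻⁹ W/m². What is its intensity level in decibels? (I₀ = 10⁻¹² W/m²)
β = 10·log₁₀(I/I₀) = 36 dB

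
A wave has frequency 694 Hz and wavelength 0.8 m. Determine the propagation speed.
v = fλ = 555.2 m/s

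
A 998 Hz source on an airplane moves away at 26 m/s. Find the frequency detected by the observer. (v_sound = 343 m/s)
f_obs = f·v/(v + v_s) = 927.7 Hz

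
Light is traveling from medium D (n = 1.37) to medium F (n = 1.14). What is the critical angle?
θc = arcsin(n₂/n₁) = 56.32°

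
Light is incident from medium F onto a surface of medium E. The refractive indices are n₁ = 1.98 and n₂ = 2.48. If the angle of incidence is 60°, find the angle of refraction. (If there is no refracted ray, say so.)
sin θ₂ = (n₁/n₂)·sin θ₁ = 0.6914 → θ₂ = 43.74°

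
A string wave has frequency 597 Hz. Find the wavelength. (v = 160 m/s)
λ = v/f = 0.268 m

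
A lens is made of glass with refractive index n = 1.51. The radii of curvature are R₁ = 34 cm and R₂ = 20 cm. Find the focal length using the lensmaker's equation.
1/f = (n − 1)(1/R₁ − 1/R₂) → f = -95.24 cm (diverging lens)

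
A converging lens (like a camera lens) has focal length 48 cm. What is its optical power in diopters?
P = 1/f = 2.083 D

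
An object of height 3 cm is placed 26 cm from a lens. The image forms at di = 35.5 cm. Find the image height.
hi = (-di/do) × ho = -4.096 cm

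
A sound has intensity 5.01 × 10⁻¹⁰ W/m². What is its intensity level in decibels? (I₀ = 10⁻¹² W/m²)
β = 10·log₁₀(I/I₀) = 27 dB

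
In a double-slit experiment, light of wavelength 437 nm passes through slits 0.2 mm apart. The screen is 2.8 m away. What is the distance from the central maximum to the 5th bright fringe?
y = mλL/d = 30.59 mm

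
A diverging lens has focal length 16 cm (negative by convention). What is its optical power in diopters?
P = 1/f = -6.25 D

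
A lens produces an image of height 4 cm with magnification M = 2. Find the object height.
ho = |hi|/|M| = 2 cm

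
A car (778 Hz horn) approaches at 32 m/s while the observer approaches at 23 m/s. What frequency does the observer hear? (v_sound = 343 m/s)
f_obs = f·(v + v_o)/(v − v_s) = 915.6 Hz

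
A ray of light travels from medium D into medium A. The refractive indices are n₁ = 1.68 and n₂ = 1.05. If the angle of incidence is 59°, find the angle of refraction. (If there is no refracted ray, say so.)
sin θ₂ = (n₁/n₂)·sin θ₁ = 1.371 > 1, so there is no refracted ray — the light undergoes total internal reflection.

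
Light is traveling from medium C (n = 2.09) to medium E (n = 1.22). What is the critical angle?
θc = arcsin(n₂/n₁) = 35.71°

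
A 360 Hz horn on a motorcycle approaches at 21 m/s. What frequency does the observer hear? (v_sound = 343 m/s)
f_obs = f·v/(v − v_s) = 383.5 Hz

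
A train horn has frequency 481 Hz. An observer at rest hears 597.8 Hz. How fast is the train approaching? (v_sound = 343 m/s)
v_s = v·(1 − f/f_obs) = 67.02 m/s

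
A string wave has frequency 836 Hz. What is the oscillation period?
T = 1/f = 0.001196 s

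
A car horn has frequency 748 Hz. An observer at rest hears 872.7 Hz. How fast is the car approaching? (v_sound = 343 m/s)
v_s = v·(1 − f/f_obs) = 49.01 m/s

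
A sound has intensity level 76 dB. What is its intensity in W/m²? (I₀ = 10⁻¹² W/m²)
I = I₀·10^(β/10) = 3.98 × 10⁻⁵ W/m²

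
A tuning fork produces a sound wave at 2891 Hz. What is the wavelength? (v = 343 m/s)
λ = v/f = 0.1186 m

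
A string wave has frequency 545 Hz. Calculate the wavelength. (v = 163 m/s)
λ = v/f = 0.2991 m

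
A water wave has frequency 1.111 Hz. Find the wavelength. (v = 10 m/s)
λ = v/f = 9.001 m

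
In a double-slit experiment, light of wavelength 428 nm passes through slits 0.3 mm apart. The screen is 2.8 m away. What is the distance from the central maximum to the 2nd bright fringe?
y = mλL/d = 7.989 mm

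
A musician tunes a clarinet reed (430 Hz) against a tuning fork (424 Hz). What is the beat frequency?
6 Hz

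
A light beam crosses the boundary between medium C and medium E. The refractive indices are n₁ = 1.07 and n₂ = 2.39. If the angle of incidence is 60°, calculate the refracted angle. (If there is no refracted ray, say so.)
sin θ₂ = (n₁/n₂)·sin θ₁ = 0.3877 → θ₂ = 22.81°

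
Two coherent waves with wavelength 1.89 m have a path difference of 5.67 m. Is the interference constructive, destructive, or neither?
constructive — path difference = 3λ, a whole number of wavelengths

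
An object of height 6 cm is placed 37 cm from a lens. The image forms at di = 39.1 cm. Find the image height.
hi = (-di/do) × ho = -6.341 cm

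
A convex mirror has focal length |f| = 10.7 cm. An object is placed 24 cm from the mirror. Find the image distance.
f = −10.7 cm (convex); 1/di = 1/f − 1/do → di = -7.401 cm (virtual image, behind mirror)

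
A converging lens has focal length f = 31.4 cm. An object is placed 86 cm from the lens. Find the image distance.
1/di = 1/f − 1/do → di = 49.46 cm (real image)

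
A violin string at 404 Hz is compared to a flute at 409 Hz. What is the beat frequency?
5 Hz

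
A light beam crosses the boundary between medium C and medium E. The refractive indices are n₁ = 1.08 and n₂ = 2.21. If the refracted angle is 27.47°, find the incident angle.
sin θ₁ = (n₂/n₁)·sin θ₂ → θ₁ = 70.72°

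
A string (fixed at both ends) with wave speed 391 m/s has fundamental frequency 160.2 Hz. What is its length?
L = v/(2f₁) = 1.22 m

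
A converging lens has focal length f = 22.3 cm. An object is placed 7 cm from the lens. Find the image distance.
1/di = 1/f − 1/do → di = -10.2 cm (virtual image)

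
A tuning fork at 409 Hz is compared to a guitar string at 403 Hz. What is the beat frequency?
6 Hz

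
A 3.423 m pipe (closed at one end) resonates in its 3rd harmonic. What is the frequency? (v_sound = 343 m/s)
fₙ = nv/(4L) = 75.15 Hz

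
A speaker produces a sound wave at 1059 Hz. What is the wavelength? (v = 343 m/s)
λ = v/f = 0.3239 m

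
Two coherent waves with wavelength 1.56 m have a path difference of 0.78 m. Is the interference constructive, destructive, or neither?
destructive — path difference = 0.5λ, an odd multiple of λ/2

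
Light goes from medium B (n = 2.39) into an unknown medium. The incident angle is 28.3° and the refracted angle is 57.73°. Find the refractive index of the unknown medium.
n₂ = n₁·sin θ₁ / sin θ₂ = 1.34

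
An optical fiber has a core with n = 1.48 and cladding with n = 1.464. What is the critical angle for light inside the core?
θc = arcsin(n_cladding/n_core) = 81.57°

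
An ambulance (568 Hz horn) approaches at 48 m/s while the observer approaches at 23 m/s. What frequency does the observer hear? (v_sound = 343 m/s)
f_obs = f·(v + v_o)/(v − v_s) = 704.7 Hz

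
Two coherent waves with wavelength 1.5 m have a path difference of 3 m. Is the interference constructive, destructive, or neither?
constructive — path difference = 2λ, a whole number of wavelengths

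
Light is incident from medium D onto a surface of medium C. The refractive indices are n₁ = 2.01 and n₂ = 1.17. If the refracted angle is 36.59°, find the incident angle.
sin θ₁ = (n₂/n₁)·sin θ₂ → θ₁ = 20.3°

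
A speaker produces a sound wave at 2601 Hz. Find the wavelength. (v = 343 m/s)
λ = v/f = 0.1319 m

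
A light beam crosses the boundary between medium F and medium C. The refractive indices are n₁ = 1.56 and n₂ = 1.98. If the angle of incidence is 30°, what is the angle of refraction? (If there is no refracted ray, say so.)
sin θ₂ = (n₁/n₂)·sin θ₁ = 0.3939 → θ₂ = 23.2°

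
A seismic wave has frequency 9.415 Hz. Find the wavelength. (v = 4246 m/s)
λ = v/f = 451 m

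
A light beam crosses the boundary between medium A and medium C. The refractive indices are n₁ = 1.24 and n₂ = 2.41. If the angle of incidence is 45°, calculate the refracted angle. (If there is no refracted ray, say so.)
sin θ₂ = (n₁/n₂)·sin θ₁ = 0.3638 → θ₂ = 21.34°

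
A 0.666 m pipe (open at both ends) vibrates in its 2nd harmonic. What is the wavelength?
λₙ = 2L/n = 0.666 m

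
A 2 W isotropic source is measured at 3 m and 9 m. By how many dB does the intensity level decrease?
Δβ = 20·log₁₀(r₂/r₁) = 9.542 dB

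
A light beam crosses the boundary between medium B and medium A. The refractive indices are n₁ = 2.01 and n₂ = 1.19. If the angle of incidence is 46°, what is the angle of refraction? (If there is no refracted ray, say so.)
sin θ₂ = (n₁/n₂)·sin θ₁ = 1.215 > 1, so there is no refracted ray — the light undergoes total internal reflection.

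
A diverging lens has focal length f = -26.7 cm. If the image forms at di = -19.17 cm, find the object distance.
1/do = 1/f − 1/di → do = 67.97 cm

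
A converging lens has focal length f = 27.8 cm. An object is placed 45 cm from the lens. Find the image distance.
1/di = 1/f − 1/do → di = 72.73 cm (real image)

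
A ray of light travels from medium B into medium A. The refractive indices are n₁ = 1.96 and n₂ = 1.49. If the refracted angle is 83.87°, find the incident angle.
sin θ₁ = (n₂/n₁)·sin θ₂ → θ₁ = 49.1°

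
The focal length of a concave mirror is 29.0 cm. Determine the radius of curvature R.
R = 2|f| = 58 cm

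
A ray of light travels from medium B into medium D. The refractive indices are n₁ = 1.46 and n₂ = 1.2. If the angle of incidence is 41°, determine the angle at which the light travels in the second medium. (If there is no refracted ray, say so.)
sin θ₂ = (n₁/n₂)·sin θ₁ = 0.7982 → θ₂ = 52.96°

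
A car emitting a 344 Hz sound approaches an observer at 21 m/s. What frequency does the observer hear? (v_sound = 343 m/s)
f_obs = f·v/(v − v_s) = 366.4 Hz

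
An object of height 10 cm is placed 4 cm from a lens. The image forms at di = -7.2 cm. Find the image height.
hi = (-di/do) × ho = 18 cm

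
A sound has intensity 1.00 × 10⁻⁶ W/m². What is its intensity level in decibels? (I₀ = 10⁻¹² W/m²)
β = 10·log₁₀(I/I₀) = 60 dB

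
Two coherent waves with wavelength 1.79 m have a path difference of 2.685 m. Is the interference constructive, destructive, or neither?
destructive — path difference = 1.5λ, an odd multiple of λ/2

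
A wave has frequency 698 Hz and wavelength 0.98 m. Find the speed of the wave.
v = fλ = 684 m/s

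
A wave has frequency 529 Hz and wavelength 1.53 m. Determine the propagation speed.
v = fλ = 809.4 m/s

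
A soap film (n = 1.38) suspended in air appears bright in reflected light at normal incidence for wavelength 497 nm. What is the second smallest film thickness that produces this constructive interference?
2nt = (m − ½)λ with m = 2 → t = (m − ½)λ/(2n) = 270.1 nm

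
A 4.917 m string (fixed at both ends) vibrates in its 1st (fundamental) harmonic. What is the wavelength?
λₙ = 2L/n = 9.834 m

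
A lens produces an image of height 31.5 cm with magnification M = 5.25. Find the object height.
ho = |hi|/|M| = 6 cm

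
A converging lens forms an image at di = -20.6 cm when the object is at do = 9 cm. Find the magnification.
M = −di/do = 2.289 (upright image)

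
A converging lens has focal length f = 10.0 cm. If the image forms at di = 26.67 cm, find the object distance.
1/do = 1/f − 1/di → do = 16 cm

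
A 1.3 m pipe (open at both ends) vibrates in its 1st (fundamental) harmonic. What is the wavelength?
λₙ = 2L/n = 2.6 m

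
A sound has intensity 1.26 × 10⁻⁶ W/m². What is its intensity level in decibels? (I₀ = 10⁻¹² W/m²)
β = 10·log₁₀(I/I₀) = 61 dB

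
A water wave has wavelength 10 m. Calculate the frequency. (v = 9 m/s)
f = v/λ = 0.9 Hz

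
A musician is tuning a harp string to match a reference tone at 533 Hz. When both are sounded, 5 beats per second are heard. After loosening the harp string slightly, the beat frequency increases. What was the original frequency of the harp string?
528 Hz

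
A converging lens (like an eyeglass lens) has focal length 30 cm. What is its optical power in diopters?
P = 1/f = 3.333 D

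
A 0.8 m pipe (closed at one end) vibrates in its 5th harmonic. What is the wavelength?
λₙ = 4L/n = 0.64 m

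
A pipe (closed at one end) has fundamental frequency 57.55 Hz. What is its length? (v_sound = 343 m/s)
L = v/(4f₁) = 1.49 m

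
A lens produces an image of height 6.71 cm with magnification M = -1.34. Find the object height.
ho = |hi|/|M| = 5.007 cm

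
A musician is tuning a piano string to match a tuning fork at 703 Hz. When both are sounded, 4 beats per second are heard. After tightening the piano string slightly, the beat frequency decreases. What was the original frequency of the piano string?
699 Hz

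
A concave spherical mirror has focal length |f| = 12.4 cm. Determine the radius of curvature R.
R = 2|f| = 24.8 cm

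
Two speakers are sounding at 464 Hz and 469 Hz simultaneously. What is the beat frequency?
5 Hz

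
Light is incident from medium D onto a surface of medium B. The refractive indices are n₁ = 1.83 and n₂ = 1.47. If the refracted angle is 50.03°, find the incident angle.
sin θ₁ = (n₂/n₁)·sin θ₂ → θ₁ = 38°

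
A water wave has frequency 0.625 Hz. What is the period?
T = 1/f = 1.6 s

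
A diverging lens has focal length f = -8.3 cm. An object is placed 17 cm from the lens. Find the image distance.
1/di = 1/f − 1/do → di = -5.577 cm (virtual image)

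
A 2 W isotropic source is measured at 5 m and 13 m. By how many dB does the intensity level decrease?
Δβ = 20·log₁₀(r₂/r₁) = 8.299 dB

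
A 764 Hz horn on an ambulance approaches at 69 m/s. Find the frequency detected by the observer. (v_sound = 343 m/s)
f_obs = f·v/(v − v_s) = 956.4 Hz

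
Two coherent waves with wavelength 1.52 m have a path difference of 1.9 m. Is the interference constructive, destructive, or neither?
neither (partial) — path difference = 1.25λ, neither a whole number of wavelengths nor an odd multiple of λ/2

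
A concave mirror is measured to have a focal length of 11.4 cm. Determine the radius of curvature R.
R = 2|f| = 22.8 cm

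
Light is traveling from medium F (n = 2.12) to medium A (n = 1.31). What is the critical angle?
θc = arcsin(n₂/n₁) = 38.16°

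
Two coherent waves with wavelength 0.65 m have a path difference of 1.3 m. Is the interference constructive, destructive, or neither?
constructive — path difference = 2λ, a whole number of wavelengths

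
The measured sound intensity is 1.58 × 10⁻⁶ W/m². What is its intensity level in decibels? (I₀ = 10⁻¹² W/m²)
β = 10·log₁₀(I/I₀) = 61.99 dB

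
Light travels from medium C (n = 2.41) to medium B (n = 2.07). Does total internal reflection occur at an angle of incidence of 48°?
θc = arcsin(n₂/n₁) = 59.2°; 48° < θc, so no — the ray refracts.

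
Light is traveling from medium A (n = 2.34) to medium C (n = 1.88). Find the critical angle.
θc = arcsin(n₂/n₁) = 53.46°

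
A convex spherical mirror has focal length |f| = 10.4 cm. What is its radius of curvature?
R = 2|f| = 20.8 cm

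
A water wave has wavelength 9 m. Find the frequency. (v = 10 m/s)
f = v/λ = 1.111 Hz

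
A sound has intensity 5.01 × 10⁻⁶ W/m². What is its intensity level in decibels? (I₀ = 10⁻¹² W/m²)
β = 10·log₁₀(I/I₀) = 67 dB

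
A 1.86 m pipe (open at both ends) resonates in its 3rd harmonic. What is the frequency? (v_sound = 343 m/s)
fₙ = nv/(2L) = 276.6 Hz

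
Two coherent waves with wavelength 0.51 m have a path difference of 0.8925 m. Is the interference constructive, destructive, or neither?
neither (partial) — path difference = 1.75λ, neither a whole number of wavelengths nor an odd multiple of λ/2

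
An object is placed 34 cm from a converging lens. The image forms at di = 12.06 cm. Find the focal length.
1/f = 1/do + 1/di → f = 8.902 cm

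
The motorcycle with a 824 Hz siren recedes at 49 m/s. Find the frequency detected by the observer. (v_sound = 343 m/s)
f_obs = f·v/(v + v_s) = 721 Hz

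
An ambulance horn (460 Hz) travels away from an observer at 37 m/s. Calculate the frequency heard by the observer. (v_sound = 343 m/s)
f_obs = f·v/(v + v_s) = 415.2 Hz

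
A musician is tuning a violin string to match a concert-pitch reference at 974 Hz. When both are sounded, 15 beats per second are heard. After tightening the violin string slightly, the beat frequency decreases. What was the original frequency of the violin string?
959 Hz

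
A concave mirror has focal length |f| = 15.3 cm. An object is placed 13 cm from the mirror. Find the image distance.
f = +15.3 cm (concave); 1/di = 1/f − 1/do → di = -86.48 cm (virtual image, behind mirror)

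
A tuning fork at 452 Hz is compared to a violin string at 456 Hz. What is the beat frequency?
4 Hz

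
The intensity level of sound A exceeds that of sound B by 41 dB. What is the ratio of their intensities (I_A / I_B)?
I_A/I_B = 10^(Δβ/10) = 12590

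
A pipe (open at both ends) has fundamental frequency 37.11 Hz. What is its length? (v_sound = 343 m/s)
L = v/(2f₁) = 4.621 m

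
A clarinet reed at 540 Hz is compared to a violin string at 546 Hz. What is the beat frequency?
6 Hz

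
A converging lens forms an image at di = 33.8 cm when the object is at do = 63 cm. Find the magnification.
M = −di/do = -0.5365 (inverted image)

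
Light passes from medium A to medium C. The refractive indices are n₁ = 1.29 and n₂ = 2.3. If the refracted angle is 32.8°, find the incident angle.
sin θ₁ = (n₂/n₁)·sin θ₂ → θ₁ = 74.98°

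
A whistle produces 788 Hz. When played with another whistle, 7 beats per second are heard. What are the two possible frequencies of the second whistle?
f₂ = 788 ± 7 Hz → 795 Hz or 781 Hz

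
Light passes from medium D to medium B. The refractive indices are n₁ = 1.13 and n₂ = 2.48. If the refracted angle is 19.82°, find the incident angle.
sin θ₁ = (n₂/n₁)·sin θ₂ → θ₁ = 48.09°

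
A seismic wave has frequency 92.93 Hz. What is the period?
T = 1/f = 0.01076 s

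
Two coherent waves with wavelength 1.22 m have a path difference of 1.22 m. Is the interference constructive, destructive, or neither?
constructive — path difference = 1λ, a whole number of wavelengths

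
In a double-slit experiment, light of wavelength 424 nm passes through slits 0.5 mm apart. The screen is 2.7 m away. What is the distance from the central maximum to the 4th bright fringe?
y = mλL/d = 9.158 mm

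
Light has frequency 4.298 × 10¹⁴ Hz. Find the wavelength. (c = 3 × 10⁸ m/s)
λ = c/f = 698 nm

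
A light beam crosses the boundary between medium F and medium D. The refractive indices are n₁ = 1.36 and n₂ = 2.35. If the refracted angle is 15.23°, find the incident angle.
sin θ₁ = (n₂/n₁)·sin θ₂ → θ₁ = 27°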